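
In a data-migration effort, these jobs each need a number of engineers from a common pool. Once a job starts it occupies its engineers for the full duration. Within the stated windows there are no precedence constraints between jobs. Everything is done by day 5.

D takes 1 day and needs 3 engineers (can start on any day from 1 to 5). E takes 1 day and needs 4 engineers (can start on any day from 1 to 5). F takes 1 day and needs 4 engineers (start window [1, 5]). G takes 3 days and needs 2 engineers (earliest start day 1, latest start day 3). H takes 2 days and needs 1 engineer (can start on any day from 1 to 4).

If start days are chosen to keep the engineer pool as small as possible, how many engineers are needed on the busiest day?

5

Early-start (D@1, E@1, F@1, G@1, H@1) gives peak 14: d1:14  d2:3  d3:2  d4:0  d5:0.
Shift E→4, F→5, H→2.
Schedule D@1, E@4, F@5, G@1, H@2: d1:5  d2:3  d3:3  d4:4  d5:4 — peak 5.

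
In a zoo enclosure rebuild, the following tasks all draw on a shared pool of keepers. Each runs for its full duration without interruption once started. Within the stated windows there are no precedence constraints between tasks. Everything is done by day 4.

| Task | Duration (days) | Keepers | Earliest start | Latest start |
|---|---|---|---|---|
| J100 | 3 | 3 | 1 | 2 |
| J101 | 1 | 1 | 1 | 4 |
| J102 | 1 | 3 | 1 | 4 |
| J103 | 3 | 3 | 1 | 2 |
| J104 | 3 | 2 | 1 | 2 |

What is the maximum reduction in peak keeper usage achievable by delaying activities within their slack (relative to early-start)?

Early-start peak: d1:12  d2:8  d3:8  d4:0 ⇒ 12.
Leveled (J100@1, J101@1, J102@1, J103@2, J104@2): d1:7  d2:8  d3:8  d4:5 ⇒ 8.
Reduction 12 − 8 = 4.

4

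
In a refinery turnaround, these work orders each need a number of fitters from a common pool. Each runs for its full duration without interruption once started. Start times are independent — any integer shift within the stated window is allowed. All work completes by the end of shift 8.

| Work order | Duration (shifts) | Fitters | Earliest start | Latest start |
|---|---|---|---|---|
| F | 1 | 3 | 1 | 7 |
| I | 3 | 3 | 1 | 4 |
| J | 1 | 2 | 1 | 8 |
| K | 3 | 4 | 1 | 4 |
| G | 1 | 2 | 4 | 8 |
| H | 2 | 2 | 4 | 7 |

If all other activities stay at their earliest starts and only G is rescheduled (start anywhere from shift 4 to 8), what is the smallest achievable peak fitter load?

12

G@4: s1:12  s2:7  s3:7  s4:4  s5:2  s6:0  s7:0  s8:0 → peak 12
G@5: s1:12  s2:7  s3:7  s4:2  s5:4  s6:0  s7:0  s8:0 → peak 12
G@6: s1:12  s2:7  s3:7  s4:2  s5:2  s6:2  s7:0  s8:0 → peak 12
G@7: s1:12  s2:7  s3:7  s4:2  s5:2  s6:0  s7:2  s8:0 → peak 12
G@8: s1:12  s2:7  s3:7  s4:2  s5:2  s6:0  s7:0  s8:2 → peak 12
Best is G@4, peak 12.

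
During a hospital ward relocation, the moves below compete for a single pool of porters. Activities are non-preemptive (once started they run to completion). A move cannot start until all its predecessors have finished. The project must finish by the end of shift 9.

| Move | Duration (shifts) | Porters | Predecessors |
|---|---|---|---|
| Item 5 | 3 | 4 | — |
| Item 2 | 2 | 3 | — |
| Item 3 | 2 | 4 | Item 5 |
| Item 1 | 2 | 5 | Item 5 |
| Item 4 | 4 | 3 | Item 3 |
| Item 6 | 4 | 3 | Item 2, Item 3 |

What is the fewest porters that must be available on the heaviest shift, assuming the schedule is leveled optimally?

9

Schedule Item 5@1, Item 2@1, Item 3@4, Item 1@4, Item 4@6, Item 6@6: s1:7  s2:7  s3:4  s4:9  s5:9  s6:6  s7:6  s8:6  s9:6 — peak 9.
No arrangement of the 20 feasible schedules does better.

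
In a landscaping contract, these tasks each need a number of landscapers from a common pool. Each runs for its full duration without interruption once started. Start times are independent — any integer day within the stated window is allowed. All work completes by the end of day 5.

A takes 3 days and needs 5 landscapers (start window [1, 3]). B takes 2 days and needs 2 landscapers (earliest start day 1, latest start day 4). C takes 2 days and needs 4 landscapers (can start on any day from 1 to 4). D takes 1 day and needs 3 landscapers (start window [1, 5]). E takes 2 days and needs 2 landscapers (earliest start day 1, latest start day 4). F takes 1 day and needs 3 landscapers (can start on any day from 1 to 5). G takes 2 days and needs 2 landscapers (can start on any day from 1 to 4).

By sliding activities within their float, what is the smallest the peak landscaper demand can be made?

Early-start (A@1, B@1, C@1, D@1, E@1, F@1, G@1) gives peak 21: d1:21  d2:15  d3:5  d4:0  d5:0.
Shift C→3, D→4, F→5, G→4.
Schedule A@1, B@1, C@3, D@4, E@1, F@5, G@4: d1:9  d2:9  d3:9  d4:9  d5:5 — peak 9.
Total landscaper-days = 41 over 5 days ⇒ peak ≥ ⌈41/5⌉ = 9, so 9 is optimal.

9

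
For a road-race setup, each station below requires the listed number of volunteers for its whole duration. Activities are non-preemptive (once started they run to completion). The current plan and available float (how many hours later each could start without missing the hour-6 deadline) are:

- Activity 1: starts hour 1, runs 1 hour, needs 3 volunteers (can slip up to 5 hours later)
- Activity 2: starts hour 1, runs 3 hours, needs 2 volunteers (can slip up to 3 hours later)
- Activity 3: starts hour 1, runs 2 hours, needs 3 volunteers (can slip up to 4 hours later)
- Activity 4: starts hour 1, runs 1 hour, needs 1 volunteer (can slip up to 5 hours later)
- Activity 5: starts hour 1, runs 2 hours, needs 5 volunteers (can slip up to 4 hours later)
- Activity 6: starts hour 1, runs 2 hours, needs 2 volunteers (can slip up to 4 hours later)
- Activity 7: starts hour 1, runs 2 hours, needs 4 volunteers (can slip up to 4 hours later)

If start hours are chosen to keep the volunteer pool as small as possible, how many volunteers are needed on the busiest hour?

7

Early-start (Activity 1@1, Activity 2@1, Activity 3@1, Activity 4@1, Activity 5@1, Activity 6@1, Activity 7@1) gives peak 20: h1:20  h2:16  h3:2  h4:0  h5:0  h6:0.
Shift Activity 3→5, Activity 4→2, Activity 5→3, Activity 7→5.
Schedule Activity 1@1, Activity 2@1, Activity 3@5, Activity 4@2, Activity 5@3, Activity 6@1, Activity 7@5: h1:7  h2:5  h3:7  h4:5  h5:7  h6:7 — peak 7.
Total volunteer-hours = 38 over 6 hours ⇒ peak ≥ ⌈38/6⌉ = 7, so 7 is optimal.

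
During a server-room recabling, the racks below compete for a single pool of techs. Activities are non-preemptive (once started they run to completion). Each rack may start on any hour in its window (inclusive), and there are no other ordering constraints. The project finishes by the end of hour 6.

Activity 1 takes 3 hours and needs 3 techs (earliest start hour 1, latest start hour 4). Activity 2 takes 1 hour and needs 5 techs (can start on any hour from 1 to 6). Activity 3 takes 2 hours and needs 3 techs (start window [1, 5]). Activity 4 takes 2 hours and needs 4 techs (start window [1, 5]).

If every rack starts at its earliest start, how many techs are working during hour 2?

At early start, hour 2 has: Activity 1, Activity 3, Activity 4.
Demand: 3 + 3 + 4 = 10.

10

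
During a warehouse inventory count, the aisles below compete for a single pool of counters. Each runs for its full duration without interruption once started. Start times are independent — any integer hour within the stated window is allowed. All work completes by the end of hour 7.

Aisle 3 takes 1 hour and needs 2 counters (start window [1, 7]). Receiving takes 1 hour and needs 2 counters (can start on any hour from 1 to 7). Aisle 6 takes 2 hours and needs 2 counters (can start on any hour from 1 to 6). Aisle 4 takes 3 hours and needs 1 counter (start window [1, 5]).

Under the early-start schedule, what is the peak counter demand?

Early-start schedule: Aisle 3@1, Receiving@1, Aisle 6@1, Aisle 4@1.
Load per hour: hour 1: 7, hour 2: 3, hour 3: 1, hour 4: 0, hour 5: 0, hour 6: 0, hour 7: 0.
Peak is 7.

7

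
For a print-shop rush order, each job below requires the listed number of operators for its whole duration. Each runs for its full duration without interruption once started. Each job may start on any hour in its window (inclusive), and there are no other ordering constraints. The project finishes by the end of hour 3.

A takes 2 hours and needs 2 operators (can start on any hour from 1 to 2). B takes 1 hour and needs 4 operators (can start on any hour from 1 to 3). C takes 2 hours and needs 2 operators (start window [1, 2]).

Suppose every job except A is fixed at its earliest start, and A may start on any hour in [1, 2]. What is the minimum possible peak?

A@1: h1:8  h2:4  h3:0 → peak 8
A@2: h1:6  h2:4  h3:2 → peak 6
Best is A@2, peak 6.

6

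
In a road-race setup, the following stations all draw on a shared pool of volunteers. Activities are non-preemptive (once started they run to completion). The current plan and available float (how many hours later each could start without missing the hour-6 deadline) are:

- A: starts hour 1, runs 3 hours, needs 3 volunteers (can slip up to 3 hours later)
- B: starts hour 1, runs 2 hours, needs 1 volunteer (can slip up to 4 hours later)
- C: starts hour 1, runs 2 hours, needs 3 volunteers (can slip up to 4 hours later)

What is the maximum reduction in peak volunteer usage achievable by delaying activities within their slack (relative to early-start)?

3

Early-start peak: h1:7  h2:7  h3:3  h4:0  h5:0  h6:0 ⇒ 7.
Leveled (A@1, B@1, C@4): h1:4  h2:4  h3:3  h4:3  h5:3  h6:0 ⇒ 4.
Reduction 7 − 4 = 3.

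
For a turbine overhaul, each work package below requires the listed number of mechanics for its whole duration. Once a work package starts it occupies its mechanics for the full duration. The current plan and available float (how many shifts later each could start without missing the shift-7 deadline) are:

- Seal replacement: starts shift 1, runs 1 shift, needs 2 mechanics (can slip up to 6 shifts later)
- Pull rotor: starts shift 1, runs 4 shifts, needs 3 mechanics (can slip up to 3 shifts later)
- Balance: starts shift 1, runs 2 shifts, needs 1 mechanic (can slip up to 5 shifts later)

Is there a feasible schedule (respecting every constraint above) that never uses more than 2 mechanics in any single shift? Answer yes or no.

no

Total mechanic-shifts = 16; over 7 shifts the average is 16/7 > 2, so some shift must exceed 2.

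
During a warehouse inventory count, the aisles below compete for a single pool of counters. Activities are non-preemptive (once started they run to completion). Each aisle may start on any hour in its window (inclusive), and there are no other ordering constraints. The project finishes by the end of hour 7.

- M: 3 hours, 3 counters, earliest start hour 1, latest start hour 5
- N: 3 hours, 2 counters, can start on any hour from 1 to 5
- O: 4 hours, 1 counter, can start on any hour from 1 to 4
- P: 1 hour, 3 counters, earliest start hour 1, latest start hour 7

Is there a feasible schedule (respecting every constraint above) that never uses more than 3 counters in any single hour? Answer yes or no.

no

Total counter-hours = 22; over 7 hours the average is 22/7 > 3, so some hour must exceed 3.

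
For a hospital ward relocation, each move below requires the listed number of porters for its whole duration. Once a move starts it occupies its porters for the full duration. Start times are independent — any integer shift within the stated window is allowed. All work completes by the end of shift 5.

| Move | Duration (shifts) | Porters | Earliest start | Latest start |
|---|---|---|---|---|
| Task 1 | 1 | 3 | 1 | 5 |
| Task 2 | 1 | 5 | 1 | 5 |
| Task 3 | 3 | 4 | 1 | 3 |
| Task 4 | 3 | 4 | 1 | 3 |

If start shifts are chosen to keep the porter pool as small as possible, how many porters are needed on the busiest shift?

8

Early-start (Task 1@1, Task 2@1, Task 3@1, Task 4@1) gives peak 16: s1:16  s2:8  s3:8  s4:0  s5:0.
Shift Task 3→2, Task 4→2.
Schedule Task 1@1, Task 2@1, Task 3@2, Task 4@2: s1:8  s2:8  s3:8  s4:8  s5:0 — peak 8.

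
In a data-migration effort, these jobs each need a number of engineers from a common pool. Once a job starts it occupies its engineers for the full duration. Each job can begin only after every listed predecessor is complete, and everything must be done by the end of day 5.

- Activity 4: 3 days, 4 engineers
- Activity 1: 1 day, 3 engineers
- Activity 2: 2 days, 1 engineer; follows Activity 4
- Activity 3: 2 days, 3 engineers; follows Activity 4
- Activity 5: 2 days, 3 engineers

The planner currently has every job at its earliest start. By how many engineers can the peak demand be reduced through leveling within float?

3

Early-start peak: d1:10  d2:7  d3:4  d4:4  d5:4 ⇒ 10.
Leveled (Activity 4@1, Activity 1@1, Activity 2@4, Activity 3@4, Activity 5@2): d1:7  d2:7  d3:7  d4:4  d5:4 ⇒ 7.
Reduction 10 − 7 = 3.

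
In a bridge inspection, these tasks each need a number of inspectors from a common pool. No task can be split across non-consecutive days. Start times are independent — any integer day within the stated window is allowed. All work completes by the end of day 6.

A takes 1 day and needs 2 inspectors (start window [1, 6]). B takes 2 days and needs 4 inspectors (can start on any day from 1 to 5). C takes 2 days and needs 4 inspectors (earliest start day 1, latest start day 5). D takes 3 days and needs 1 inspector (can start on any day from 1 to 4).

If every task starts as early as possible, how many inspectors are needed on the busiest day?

Early-start schedule: A@1, B@1, C@1, D@1.
Load per day: day 1: 11, day 2: 9, day 3: 1, day 4: 0, day 5: 0, day 6: 0.
Peak is 11.

11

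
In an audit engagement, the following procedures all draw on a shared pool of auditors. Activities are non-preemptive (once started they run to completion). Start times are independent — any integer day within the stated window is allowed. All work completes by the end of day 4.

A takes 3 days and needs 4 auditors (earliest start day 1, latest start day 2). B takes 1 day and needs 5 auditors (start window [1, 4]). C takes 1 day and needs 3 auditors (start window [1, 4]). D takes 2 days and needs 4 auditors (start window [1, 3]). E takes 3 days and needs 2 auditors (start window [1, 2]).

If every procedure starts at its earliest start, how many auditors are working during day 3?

6

At early start, day 3 has: A, E.
Demand: 4 + 2 = 6.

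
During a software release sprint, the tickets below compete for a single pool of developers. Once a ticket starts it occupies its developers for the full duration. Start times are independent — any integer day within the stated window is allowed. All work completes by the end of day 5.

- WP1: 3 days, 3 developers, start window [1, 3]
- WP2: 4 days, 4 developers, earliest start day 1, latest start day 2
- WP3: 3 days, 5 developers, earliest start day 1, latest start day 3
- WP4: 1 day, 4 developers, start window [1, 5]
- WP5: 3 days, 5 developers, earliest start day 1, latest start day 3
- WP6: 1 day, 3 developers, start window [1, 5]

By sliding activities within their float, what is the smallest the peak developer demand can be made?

Early-start (WP1@1, WP2@1, WP3@1, WP4@1, WP5@1, WP6@1) gives peak 24: d1:24  d2:17  d3:17  d4:4  d5:0.
Shift WP5→2, WP6→4.
Schedule WP1@1, WP2@1, WP3@1, WP4@1, WP5@2, WP6@4: d1:16  d2:17  d3:17  d4:12  d5:0 — peak 17.

17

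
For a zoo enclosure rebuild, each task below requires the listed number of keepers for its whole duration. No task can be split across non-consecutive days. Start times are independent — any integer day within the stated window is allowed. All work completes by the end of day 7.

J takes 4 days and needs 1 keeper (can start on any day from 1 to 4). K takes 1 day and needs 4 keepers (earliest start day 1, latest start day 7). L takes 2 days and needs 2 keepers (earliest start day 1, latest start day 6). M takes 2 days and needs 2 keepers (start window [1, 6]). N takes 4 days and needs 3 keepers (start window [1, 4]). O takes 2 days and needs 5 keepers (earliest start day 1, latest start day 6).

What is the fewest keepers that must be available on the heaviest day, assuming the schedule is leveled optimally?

Early-start (J@1, K@1, L@1, M@1, N@1, O@1) gives peak 17: d1:17  d2:13  d3:4  d4:4  d5:0  d6:0  d7:0.
Shift L→2, M→4, N→2, O→6.
Schedule J@1, K@1, L@2, M@4, N@2, O@6: d1:5  d2:6  d3:6  d4:6  d5:5  d6:5  d7:5 — peak 6.
Total keeper-days = 38 over 7 days ⇒ peak ≥ ⌈38/7⌉ = 6, so 6 is optimal.

6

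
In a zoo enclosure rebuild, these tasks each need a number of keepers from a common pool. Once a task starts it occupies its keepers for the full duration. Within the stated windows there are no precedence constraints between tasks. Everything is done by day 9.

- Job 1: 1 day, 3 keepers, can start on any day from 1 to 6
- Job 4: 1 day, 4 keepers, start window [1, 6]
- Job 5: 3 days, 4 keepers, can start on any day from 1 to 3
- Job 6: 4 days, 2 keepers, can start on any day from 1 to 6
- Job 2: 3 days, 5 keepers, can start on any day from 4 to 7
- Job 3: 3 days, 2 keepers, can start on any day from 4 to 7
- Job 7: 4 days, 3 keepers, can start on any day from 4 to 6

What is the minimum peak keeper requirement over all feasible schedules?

Early-start (Job 1@1, Job 4@1, Job 5@1, Job 6@1, Job 2@4, Job 3@4, Job 7@4) gives peak 13: d1:13  d2:6  d3:6  d4:12  d5:10  d6:10  d7:3  d8:0  d9:0.
Shift Job 5→2, Job 6→2, Job 2→7, Job 7→5.
Schedule Job 1@1, Job 4@1, Job 5@2, Job 6@2, Job 2@7, Job 3@4, Job 7@5: d1:7  d2:6  d3:6  d4:8  d5:7  d6:5  d7:8  d8:8  d9:5 — peak 8.

8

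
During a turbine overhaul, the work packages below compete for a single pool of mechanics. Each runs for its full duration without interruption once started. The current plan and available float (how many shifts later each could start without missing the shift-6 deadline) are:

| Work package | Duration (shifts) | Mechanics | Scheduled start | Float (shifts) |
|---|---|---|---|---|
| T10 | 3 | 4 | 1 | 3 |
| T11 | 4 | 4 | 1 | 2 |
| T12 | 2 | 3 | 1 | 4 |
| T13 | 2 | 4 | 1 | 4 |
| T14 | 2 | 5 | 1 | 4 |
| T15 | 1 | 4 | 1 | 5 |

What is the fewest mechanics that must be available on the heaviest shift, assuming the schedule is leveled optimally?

Early-start (T10@1, T11@1, T12@1, T13@1, T14@1, T15@1) gives peak 24: s1:24  s2:20  s3:8  s4:4  s5:0  s6:0.
Shift T13→4, T14→5, T15→6.
Schedule T10@1, T11@1, T12@1, T13@4, T14@5, T15@6: s1:11  s2:11  s3:8  s4:8  s5:9  s6:9 — peak 11.

11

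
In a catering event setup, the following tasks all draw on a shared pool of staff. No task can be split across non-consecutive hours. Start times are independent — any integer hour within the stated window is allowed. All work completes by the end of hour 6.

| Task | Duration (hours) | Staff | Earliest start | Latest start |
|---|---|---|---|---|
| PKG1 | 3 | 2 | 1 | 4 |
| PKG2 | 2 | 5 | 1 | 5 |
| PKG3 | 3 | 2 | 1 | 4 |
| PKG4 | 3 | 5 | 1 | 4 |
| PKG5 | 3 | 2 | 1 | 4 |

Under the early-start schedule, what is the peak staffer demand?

16

Early-start schedule: PKG1@1, PKG2@1, PKG3@1, PKG4@1, PKG5@1.
Load per hour: hour 1: 16, hour 2: 16, hour 3: 11, hour 4: 0, hour 5: 0, hour 6: 0.
Peak is 16.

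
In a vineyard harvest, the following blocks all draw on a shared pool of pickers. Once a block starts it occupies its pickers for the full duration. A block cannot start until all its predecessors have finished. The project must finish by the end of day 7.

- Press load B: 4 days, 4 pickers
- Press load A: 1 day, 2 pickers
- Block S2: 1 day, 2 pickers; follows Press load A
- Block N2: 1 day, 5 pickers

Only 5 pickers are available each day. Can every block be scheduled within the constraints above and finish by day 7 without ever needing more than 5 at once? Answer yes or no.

Schedule Press load B@1, Press load A@5, Block S2@6, Block N2@7: d1:4  d2:4  d3:4  d4:4  d5:2  d6:2  d7:5 — peak 5 ≤ 5.

yes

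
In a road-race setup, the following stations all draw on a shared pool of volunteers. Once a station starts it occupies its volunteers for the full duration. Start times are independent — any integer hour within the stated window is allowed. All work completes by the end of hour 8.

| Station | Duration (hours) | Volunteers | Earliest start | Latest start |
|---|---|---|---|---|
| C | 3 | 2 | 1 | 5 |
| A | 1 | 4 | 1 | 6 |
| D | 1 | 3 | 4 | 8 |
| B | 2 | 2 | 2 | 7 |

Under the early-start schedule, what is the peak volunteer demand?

Early-start schedule: C@1, A@1, D@4, B@2.
Load per hour: hour 1: 6, hour 2: 4, hour 3: 4, hour 4: 3, hour 5: 0, hour 6: 0, hour 7: 0, hour 8: 0.
Peak is 6.

6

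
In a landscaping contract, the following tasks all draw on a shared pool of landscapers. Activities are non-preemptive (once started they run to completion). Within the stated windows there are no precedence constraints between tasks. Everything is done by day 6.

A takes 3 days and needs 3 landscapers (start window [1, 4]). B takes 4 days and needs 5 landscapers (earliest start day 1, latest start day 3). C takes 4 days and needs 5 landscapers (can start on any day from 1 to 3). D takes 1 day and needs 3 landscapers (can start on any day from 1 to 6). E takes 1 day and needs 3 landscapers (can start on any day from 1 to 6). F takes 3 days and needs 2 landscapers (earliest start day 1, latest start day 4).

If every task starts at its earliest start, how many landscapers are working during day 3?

15

At early start, day 3 has: A, B, C, F.
Demand: 3 + 5 + 5 + 2 = 15.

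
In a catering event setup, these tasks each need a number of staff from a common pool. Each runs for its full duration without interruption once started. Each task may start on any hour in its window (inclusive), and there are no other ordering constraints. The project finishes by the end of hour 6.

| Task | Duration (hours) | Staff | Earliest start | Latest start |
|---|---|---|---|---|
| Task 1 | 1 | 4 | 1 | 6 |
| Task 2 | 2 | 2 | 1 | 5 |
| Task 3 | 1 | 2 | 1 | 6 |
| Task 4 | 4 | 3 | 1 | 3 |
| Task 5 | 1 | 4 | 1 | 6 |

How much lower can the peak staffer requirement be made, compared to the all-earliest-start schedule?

10

Early-start peak: h1:15  h2:5  h3:3  h4:3  h5:0  h6:0 ⇒ 15.
Leveled (Task 1@1, Task 2@2, Task 3@4, Task 4@2, Task 5@6): h1:4  h2:5  h3:5  h4:5  h5:3  h6:4 ⇒ 5.
Reduction 15 − 5 = 10.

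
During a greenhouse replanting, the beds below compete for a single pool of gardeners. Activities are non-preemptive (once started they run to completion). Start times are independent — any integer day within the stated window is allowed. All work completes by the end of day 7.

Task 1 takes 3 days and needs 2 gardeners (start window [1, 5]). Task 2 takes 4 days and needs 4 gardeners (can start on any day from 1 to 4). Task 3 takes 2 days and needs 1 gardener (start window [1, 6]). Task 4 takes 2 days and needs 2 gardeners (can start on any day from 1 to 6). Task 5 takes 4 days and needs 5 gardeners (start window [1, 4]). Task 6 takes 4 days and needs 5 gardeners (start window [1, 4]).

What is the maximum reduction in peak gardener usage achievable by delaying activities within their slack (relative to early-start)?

Early-start peak: d1:19  d2:19  d3:16  d4:14  d5:0  d6:0  d7:0 ⇒ 19.
Leveled (Task 1@1, Task 2@1, Task 3@1, Task 4@1, Task 5@1, Task 6@4): d1:14  d2:14  d3:11  d4:14  d5:5  d6:5  d7:5 ⇒ 14.
Reduction 19 − 14 = 5.

5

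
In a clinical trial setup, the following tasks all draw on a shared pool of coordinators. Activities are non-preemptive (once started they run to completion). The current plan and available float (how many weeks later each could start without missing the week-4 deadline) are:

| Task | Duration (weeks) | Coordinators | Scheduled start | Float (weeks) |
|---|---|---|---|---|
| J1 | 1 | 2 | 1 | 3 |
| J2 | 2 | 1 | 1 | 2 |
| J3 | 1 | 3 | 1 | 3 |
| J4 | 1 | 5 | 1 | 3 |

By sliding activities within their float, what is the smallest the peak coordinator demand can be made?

Early-start (J1@1, J2@1, J3@1, J4@1) gives peak 11: w1:11  w2:1  w3:0  w4:0.
Shift J3→2, J4→3.
Schedule J1@1, J2@1, J3@2, J4@3: w1:3  w2:4  w3:5  w4:0 — peak 5.

5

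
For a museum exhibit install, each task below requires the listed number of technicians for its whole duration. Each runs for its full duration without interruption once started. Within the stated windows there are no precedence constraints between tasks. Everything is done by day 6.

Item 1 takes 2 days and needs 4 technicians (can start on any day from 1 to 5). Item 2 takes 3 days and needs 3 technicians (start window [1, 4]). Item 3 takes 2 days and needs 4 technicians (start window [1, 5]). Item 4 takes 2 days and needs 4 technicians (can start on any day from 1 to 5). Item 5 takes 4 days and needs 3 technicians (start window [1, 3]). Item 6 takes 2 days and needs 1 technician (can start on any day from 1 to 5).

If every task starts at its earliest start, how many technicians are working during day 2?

At early start, day 2 has: Item 1, Item 2, Item 3, Item 4, Item 5, Item 6.
Demand: 4 + 3 + 4 + 4 + 3 + 1 = 19.

19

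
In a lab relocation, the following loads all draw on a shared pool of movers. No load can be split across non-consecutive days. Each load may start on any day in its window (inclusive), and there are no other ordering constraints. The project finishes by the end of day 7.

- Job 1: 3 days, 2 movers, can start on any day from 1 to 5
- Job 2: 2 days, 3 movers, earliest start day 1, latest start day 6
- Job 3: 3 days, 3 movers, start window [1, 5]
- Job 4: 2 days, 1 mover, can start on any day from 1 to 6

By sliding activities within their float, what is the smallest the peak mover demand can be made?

5

Early-start (Job 1@1, Job 2@1, Job 3@1, Job 4@1) gives peak 9: d1:9  d2:9  d3:5  d4:0  d5:0  d6:0  d7:0.
Shift Job 3→3, Job 4→4.
Schedule Job 1@1, Job 2@1, Job 3@3, Job 4@4: d1:5  d2:5  d3:5  d4:4  d5:4  d6:0  d7:0 — peak 5.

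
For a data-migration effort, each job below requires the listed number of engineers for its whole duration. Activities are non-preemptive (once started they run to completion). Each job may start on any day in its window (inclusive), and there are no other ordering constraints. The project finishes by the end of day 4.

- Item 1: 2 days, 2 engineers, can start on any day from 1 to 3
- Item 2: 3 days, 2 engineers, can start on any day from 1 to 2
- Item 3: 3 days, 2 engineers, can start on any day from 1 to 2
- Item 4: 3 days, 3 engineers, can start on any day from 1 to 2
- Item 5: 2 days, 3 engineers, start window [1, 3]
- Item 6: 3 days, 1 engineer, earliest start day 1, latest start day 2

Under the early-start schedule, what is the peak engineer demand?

13

Early-start schedule: Item 1@1, Item 2@1, Item 3@1, Item 4@1, Item 5@1, Item 6@1.
Load per day: day 1: 13, day 2: 13, day 3: 8, day 4: 0.
Peak is 13.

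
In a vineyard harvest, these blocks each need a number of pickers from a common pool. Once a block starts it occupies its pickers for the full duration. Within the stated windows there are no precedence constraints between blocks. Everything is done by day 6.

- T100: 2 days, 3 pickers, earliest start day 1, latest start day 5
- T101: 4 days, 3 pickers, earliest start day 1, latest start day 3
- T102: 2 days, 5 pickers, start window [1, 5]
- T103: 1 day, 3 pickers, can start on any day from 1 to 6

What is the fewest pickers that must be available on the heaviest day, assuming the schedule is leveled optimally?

6

Early-start (T100@1, T101@1, T102@1, T103@1) gives peak 14: d1:14  d2:11  d3:3  d4:3  d5:0  d6:0.
Shift T102→5, T103→3.
Schedule T100@1, T101@1, T102@5, T103@3: d1:6  d2:6  d3:6  d4:3  d5:5  d6:5 — peak 6.
Total picker-days = 31 over 6 days ⇒ peak ≥ ⌈31/6⌉ = 6, so 6 is optimal.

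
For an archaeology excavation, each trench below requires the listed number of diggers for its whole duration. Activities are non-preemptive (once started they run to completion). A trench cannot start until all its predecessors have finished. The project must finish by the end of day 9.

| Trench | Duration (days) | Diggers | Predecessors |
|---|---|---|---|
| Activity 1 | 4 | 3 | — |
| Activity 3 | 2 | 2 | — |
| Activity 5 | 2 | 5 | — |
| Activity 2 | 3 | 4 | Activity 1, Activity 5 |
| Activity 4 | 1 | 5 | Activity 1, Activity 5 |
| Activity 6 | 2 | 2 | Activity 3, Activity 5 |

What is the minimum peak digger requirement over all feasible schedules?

Early-start (Activity 1@1, Activity 3@1, Activity 5@1, Activity 2@5, Activity 4@5, Activity 6@3) gives peak 10: d1:10  d2:10  d3:5  d4:5  d5:9  d6:4  d7:4  d8:0  d9:0.
Shift Activity 5→3, Activity 4→8, Activity 6→5.
Schedule Activity 1@1, Activity 3@1, Activity 5@3, Activity 2@5, Activity 4@8, Activity 6@5: d1:5  d2:5  d3:8  d4:8  d5:6  d6:6  d7:4  d8:5  d9:0 — peak 8.

8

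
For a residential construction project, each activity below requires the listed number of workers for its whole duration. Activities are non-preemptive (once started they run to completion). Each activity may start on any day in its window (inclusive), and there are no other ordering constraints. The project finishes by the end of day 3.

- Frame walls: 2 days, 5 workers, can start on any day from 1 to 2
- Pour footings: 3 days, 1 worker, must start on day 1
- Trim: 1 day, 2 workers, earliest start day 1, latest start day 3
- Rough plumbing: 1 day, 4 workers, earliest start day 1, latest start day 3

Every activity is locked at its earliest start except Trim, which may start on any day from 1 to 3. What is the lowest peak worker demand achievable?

10

Trim@1: d1:12  d2:6  d3:1 → peak 12
Trim@2: d1:10  d2:8  d3:1 → peak 10
Trim@3: d1:10  d2:6  d3:3 → peak 10
Best is Trim@2, peak 10.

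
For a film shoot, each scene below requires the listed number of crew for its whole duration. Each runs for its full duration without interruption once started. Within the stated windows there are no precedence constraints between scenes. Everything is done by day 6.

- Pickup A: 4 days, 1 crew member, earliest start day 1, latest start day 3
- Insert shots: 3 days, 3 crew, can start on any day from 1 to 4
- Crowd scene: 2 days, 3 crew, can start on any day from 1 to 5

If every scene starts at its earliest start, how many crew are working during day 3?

At early start, day 3 has: Pickup A, Insert shots.
Demand: 1 + 3 = 4.

4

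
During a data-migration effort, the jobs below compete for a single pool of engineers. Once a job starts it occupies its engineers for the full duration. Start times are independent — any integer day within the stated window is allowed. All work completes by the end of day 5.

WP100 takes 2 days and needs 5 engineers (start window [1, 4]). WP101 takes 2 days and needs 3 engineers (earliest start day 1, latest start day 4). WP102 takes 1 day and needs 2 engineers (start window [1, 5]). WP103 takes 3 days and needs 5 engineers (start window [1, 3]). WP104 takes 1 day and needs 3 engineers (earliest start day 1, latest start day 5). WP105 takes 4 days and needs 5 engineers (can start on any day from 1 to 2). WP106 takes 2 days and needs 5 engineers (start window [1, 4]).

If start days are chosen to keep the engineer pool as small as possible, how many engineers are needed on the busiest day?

15

Early-start (WP100@1, WP101@1, WP102@1, WP103@1, WP104@1, WP105@1, WP106@1) gives peak 28: d1:28  d2:23  d3:10  d4:5  d5:0.
Shift WP103→3, WP105→2, WP106→3.
Schedule WP100@1, WP101@1, WP102@1, WP103@3, WP104@1, WP105@2, WP106@3: d1:13  d2:13  d3:15  d4:15  d5:10 — peak 15.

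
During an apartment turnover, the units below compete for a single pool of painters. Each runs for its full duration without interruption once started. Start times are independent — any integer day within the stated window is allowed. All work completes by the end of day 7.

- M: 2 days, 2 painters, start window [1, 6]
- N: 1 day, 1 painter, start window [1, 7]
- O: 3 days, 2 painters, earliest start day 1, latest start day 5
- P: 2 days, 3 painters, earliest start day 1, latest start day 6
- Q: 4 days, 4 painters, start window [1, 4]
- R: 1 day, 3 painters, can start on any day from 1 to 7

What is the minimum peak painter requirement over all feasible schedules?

6

Early-start (M@1, N@1, O@1, P@1, Q@1, R@1) gives peak 15: d1:15  d2:11  d3:6  d4:4  d5:0  d6:0  d7:0.
Shift O→3, Q→3, R→7.
Schedule M@1, N@1, O@3, P@1, Q@3, R@7: d1:6  d2:5  d3:6  d4:6  d5:6  d6:4  d7:3 — peak 6.
Total painter-days = 36 over 7 days ⇒ peak ≥ ⌈36/7⌉ = 6, so 6 is optimal.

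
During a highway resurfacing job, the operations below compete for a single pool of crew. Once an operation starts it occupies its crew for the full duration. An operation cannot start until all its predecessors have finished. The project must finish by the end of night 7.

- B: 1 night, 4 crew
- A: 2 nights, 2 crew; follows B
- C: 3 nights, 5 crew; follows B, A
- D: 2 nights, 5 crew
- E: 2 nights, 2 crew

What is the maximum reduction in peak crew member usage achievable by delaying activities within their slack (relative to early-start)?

4

Early-start peak: n1:11  n2:9  n3:2  n4:5  n5:5  n6:5  n7:0 ⇒ 11.
Leveled (B@1, A@2, C@4, D@2, E@4): n1:4  n2:7  n3:7  n4:7  n5:7  n6:5  n7:0 ⇒ 7.
Reduction 11 − 7 = 4.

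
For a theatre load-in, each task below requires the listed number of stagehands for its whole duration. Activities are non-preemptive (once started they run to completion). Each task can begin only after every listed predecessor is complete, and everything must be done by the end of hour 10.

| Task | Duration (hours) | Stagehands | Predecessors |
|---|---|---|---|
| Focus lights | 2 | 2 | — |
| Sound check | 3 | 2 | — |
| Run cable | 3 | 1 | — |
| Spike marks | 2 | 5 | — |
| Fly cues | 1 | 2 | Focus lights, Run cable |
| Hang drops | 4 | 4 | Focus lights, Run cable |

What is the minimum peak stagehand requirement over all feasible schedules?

Early-start (Focus lights@1, Sound check@1, Run cable@1, Spike marks@1, Fly cues@4, Hang drops@4) gives peak 10: h1:10  h2:10  h3:3  h4:6  h5:4  h6:4  h7:4  h8:0  h9:0  h10:0.
Shift Spike marks→4, Fly cues→6, Hang drops→7.
Schedule Focus lights@1, Sound check@1, Run cable@1, Spike marks@4, Fly cues@6, Hang drops@7: h1:5  h2:5  h3:3  h4:5  h5:5  h6:2  h7:4  h8:4  h9:4  h10:4 — peak 5.
Total stagehand-hours = 41 over 10 hours ⇒ peak ≥ ⌈41/10⌉ = 5, so 5 is optimal.

5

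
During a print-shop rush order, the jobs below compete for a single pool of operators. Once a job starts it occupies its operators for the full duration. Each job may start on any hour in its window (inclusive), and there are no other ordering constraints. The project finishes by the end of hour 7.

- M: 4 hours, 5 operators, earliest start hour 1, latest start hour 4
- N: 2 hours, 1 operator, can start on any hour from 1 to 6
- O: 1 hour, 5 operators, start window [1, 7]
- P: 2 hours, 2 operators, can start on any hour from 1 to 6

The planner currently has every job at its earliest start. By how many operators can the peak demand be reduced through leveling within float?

Early-start peak: h1:13  h2:8  h3:5  h4:5  h5:0  h6:0  h7:0 ⇒ 13.
Leveled (M@1, N@5, O@7, P@5): h1:5  h2:5  h3:5  h4:5  h5:3  h6:3  h7:5 ⇒ 5.
Reduction 13 − 5 = 8.

8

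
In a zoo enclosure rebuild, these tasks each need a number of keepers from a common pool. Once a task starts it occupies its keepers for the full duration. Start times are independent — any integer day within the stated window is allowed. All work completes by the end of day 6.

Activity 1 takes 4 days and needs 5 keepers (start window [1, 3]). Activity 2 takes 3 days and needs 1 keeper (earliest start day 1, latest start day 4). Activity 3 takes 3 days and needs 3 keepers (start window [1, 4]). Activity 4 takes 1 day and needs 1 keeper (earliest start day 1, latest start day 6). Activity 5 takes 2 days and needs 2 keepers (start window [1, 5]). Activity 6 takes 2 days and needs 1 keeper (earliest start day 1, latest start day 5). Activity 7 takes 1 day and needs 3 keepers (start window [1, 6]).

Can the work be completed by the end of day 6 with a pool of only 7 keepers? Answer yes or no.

no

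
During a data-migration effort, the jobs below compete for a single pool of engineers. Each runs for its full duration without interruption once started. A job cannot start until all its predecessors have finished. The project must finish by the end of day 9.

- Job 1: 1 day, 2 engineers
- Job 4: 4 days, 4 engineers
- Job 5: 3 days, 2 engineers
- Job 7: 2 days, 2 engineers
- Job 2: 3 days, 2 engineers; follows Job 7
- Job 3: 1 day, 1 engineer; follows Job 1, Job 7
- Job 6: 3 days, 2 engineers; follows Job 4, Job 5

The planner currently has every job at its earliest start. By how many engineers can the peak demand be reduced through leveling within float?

Early-start peak: d1:10  d2:8  d3:9  d4:6  d5:4  d6:2  d7:2  d8:0  d9:0 ⇒ 10.
Leveled (Job 1@1, Job 4@1, Job 5@2, Job 7@5, Job 2@7, Job 3@7, Job 6@5): d1:6  d2:6  d3:6  d4:6  d5:4  d6:4  d7:5  d8:2  d9:2 ⇒ 6.
Reduction 10 − 6 = 4.

4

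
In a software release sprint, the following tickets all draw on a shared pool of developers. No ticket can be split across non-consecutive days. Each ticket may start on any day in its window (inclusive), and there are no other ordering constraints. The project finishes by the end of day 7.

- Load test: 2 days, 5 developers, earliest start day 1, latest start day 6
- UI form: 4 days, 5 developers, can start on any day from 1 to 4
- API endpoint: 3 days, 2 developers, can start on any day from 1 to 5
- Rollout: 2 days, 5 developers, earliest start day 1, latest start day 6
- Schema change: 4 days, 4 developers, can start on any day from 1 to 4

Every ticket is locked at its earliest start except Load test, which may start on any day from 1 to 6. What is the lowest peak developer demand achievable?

16

Load test@1: d1:21  d2:21  d3:11  d4:9  d5:0  d6:0  d7:0 → peak 21
Load test@2: d1:16  d2:21  d3:16  d4:9  d5:0  d6:0  d7:0 → peak 21
Load test@3: d1:16  d2:16  d3:16  d4:14  d5:0  d6:0  d7:0 → peak 16
Load test@4: d1:16  d2:16  d3:11  d4:14  d5:5  d6:0  d7:0 → peak 16
Load test@5: d1:16  d2:16  d3:11  d4:9  d5:5  d6:5  d7:0 → peak 16
Load test@6: d1:16  d2:16  d3:11  d4:9  d5:0  d6:5  d7:5 → peak 16
Best is Load test@3, peak 16.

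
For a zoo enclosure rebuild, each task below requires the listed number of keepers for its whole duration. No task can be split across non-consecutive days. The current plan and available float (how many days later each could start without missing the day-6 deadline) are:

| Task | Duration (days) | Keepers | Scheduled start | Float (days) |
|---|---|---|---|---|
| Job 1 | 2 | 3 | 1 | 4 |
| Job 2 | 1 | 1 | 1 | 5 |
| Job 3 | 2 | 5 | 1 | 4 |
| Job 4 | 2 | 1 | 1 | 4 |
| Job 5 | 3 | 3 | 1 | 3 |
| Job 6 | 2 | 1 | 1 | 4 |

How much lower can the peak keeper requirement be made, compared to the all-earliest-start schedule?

8

Early-start peak: d1:14  d2:13  d3:3  d4:0  d5:0  d6:0 ⇒ 14.
Leveled (Job 1@1, Job 2@1, Job 3@5, Job 4@3, Job 5@2, Job 6@3): d1:4  d2:6  d3:5  d4:5  d5:5  d6:5 ⇒ 6.
Reduction 14 − 6 = 8.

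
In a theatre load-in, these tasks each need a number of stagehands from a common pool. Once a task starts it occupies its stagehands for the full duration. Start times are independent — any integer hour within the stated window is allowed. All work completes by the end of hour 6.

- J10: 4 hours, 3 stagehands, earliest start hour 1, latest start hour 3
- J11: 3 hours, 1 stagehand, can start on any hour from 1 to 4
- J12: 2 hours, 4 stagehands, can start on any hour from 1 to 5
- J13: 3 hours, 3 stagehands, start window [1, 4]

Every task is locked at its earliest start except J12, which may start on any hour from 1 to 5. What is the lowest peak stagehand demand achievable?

J12@1: h1:11  h2:11  h3:7  h4:3  h5:0  h6:0 → peak 11
J12@2: h1:7  h2:11  h3:11  h4:3  h5:0  h6:0 → peak 11
J12@3: h1:7  h2:7  h3:11  h4:7  h5:0  h6:0 → peak 11
J12@4: h1:7  h2:7  h3:7  h4:7  h5:4  h6:0 → peak 7
J12@5: h1:7  h2:7  h3:7  h4:3  h5:4  h6:4 → peak 7
Best is J12@4, peak 7.

7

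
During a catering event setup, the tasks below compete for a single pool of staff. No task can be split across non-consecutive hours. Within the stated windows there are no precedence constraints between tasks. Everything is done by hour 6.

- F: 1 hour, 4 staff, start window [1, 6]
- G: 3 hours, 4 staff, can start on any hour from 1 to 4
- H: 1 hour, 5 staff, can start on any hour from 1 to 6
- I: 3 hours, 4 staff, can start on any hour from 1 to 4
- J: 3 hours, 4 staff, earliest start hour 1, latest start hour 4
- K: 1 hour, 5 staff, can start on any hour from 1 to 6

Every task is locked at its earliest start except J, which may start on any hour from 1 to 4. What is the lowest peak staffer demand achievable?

J@1: h1:26  h2:12  h3:12  h4:0  h5:0  h6:0 → peak 26
J@2: h1:22  h2:12  h3:12  h4:4  h5:0  h6:0 → peak 22
J@3: h1:22  h2:8  h3:12  h4:4  h5:4  h6:0 → peak 22
J@4: h1:22  h2:8  h3:8  h4:4  h5:4  h6:4 → peak 22
Best is J@2, peak 22.

22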